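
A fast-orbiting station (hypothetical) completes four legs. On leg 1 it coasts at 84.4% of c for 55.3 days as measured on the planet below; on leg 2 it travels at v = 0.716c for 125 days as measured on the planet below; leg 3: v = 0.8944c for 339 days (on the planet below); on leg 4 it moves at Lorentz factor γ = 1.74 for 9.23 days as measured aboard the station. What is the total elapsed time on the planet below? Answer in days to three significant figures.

Δt = 535 days

Leg 1: 55.3 days is already measured on the planet below.
Leg 2: 125 days is already measured on the planet below.
Leg 3: 339 days is already measured on the planet below.
Leg 4: γ = 1.74; Δt_4 = 1.740 × 9.23 = 16.06 days.
Total: 55.30 + 125.0 + 339.0 + 16.06 days.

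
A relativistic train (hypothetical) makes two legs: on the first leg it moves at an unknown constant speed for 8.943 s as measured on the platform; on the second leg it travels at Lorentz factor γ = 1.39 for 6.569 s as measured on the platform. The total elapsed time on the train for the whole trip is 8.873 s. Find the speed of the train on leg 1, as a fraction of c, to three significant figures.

β = 0.886

Leg 1: speed unknown; τ_1 = 8.943/γ_1.
Leg 2: γ = 1.39; τ_2 = 6.569/1.390 = 4.726 s.
Total proper time: τ_1 + 4.726 = 8.873, so τ_1 = 8.873 − 4.726 = 4.147 s.
γ_1 = 8.943/4.147 = 2.156; β = √(1 − 1/γ²) = √0.7850.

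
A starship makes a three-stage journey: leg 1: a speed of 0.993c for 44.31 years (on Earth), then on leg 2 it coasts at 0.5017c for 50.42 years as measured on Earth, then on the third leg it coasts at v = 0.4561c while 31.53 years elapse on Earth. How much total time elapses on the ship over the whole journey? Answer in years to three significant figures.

Leg 1: γ = 1/√(1 − 0.993²) = 1/√0.01395 = 8.466; τ_1 = 44.31/8.466 = 5.234 years.
Leg 2: γ = 1/√(1 − 0.5017²) = 1/√0.7483 = 1.156; τ_2 = 50.42/1.156 = 43.62 years.
Leg 3: γ = 1/√(1 − 0.4561²) = 1/√0.7920 = 1.124; τ_3 = 31.53/1.124 = 28.06 years.
Total: 5.234 + 43.62 + 28.06 years.

τ = 76.9 years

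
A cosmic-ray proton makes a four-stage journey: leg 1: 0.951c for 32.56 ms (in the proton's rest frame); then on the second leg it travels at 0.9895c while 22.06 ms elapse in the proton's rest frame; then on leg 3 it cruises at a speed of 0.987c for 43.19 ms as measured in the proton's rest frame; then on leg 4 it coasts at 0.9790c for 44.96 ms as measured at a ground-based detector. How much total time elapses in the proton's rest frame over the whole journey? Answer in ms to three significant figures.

Leg 1: 32.56 ms is already measured in the proton's rest frame.
Leg 2: 22.06 ms is already measured in the proton's rest frame.
Leg 3: 43.19 ms is already measured in the proton's rest frame.
Leg 4: γ = 1/√(1 − 0.9790²) = 1/√0.04156 = 4.905; τ_4 = 44.96/4.905 = 9.166 ms.
Total: 32.56 + 22.06 + 43.19 + 9.166 ms.

τ = 107 ms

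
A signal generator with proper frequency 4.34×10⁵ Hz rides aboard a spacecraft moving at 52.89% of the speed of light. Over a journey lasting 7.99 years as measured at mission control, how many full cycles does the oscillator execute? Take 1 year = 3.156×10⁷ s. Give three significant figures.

N = 9.29×10¹³

β = 0.5289; γ = 1/√(1 − 0.5289²) = 1/√0.7203 = 1.178
The oscillator's own cycle count is N = f × τ where τ is the proper time aboard the spacecraft. τ = Δt/γ = 7.99/1.178 = 6.781 years = 2.140×10⁸ s.
N = 4.34×10⁵ × 2.140×10⁸ = 9.288×10¹³.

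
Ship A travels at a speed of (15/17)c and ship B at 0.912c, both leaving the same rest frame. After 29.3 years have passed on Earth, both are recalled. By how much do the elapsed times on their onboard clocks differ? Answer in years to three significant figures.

|τ_A − τ_B| = 1.77 years

A: γ = 1/√(1 − (15/17)²) = 17/8 = 2.125; τ_A = 29.3/2.125 = 13.79 years.
B: γ = 1/√(1 − 0.912²) = 1/√0.1683 = 2.438; τ_B = 29.3/2.438 = 12.02 years.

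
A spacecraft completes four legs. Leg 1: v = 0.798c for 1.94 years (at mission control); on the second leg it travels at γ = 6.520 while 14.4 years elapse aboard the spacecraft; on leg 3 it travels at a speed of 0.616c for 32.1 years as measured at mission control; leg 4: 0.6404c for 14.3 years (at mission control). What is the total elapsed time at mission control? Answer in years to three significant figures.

Leg 1: 1.94 years is already measured at mission control.
Leg 2: γ = 6.520; Δt_2 = 6.520 × 14.4 = 93.89 years.
Leg 3: 32.1 years is already measured at mission control.
Leg 4: 14.3 years is already measured at mission control.
Total: 1.940 + 93.89 + 32.10 + 14.30 years.

Δt = 142 years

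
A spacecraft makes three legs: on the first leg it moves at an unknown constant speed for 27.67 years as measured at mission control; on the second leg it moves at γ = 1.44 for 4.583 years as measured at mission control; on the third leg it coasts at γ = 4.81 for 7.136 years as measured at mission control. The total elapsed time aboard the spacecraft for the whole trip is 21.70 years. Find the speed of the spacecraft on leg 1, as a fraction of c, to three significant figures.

β = 0.788

Leg 1: speed unknown; τ_1 = 27.67/γ_1.
Leg 2: γ = 1.44; τ_2 = 4.583/1.440 = 3.183 years.
Leg 3: γ = 4.81; τ_3 = 7.136/4.810 = 1.484 years.
Total proper time: τ_1 + 3.183 + 1.484 = 21.70, so τ_1 = 21.70 − 4.666 = 17.03 years.
γ_1 = 27.67/17.03 = 1.624; β = √(1 − 1/γ²) = √0.6210.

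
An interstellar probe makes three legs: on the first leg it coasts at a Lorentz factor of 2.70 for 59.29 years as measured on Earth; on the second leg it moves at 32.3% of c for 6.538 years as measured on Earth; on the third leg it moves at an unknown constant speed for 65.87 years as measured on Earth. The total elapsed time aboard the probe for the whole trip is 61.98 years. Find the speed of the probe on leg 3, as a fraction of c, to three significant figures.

Leg 1: γ = 2.70; τ_1 = 59.29/2.700 = 21.96 years.
Leg 2: β = 0.323; γ = 1/√(1 − 0.323²) = 1/√0.8957 = 1.057; τ_2 = 6.538/1.057 = 6.188 years.
Leg 3: speed unknown; τ_3 = 65.87/γ_3.
Total proper time: 21.96 + 6.188 + τ_3 = 61.98, so τ_3 = 61.98 − 28.15 = 33.83 years.
γ_3 = 65.87/33.83 = 1.947; β = √(1 − 1/γ²) = √0.7362.

β = 0.858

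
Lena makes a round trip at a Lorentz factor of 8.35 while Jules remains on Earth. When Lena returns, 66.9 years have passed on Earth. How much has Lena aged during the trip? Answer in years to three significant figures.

τ = 8.01 years

γ = 8.35
Lena's clock measures proper time along the trip: τ = Δt/γ = 66.9/8.350 years.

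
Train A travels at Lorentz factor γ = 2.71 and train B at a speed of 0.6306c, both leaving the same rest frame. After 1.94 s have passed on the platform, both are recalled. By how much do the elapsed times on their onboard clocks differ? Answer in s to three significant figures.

A: γ = 2.71; τ_A = 1.94/2.710 = 0.7159 s.
B: γ = 1/√(1 − 0.6306²) = 1/√0.6023 = 1.288; τ_B = 1.94/1.288 = 1.506 s.

|τ_A − τ_B| = 0.790 s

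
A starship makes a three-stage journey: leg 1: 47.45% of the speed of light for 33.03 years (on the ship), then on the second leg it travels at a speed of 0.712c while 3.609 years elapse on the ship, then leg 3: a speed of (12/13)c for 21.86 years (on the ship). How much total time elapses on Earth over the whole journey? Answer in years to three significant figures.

Δt = 99.5 years

Leg 1: β = 0.4745; γ = 1/√(1 − 0.4745²) = 1/√0.7748 = 1.136; Δt_1 = 1.136 × 33.03 = 37.52 years.
Leg 2: γ = 1/√(1 − 0.712²) = 1/√0.4931 = 1.424; Δt_2 = 1.424 × 3.609 = 5.140 years.
Leg 3: γ = 1/√(1 − (12/13)²) = 13/5 = 2.600; Δt_3 = 2.600 × 21.86 = 56.84 years.
Total: 37.52 + 5.140 + 56.84 years.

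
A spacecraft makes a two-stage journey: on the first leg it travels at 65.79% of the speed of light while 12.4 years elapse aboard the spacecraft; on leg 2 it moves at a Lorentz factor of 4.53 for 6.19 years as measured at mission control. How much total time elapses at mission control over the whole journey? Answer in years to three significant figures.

Δt = 22.7 years

Leg 1: β = 0.6579; γ = 1/√(1 − 0.6579²) = 1/√0.5672 = 1.328; Δt_1 = 1.328 × 12.4 = 16.47 years.
Leg 2: 6.19 years is already measured at mission control.
Total: 16.47 + 6.190 years.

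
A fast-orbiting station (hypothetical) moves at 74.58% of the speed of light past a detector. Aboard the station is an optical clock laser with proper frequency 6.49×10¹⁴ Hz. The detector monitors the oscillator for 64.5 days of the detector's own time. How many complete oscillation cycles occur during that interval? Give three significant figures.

N = 2.41×10²¹

β = 0.7458; γ = 1/√(1 − 0.7458²) = 1/√0.4438 = 1.501
During 64.5 days of lab time, the oscillator's proper time advances by τ = Δt/γ = 64.5/1.501 = 42.97 days = 3.712×10⁶ s.
N = f × τ = 6.49×10¹⁴ × 3.712×10⁶ = 2.409×10²¹.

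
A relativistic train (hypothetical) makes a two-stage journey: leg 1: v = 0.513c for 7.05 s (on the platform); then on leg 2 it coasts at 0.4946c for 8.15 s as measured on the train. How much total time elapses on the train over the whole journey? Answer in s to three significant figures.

τ = 14.2 s

Leg 1: γ = 1/√(1 − 0.513²) = 1/√0.7368 = 1.165; τ_1 = 7.05/1.165 = 6.052 s.
Leg 2: 8.15 s is already measured on the train.
Total: 6.052 + 8.150 s.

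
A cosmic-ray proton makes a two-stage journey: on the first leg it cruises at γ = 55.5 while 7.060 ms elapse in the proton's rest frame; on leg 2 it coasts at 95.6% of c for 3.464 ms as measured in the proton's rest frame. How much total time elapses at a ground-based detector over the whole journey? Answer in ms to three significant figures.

Δt = 404 ms

Leg 1: γ = 55.5; Δt_1 = 55.50 × 7.060 = 391.8 ms.
Leg 2: β = 0.956; γ = 1/√(1 − 0.956²) = 1/√0.08606 = 3.409; Δt_2 = 3.409 × 3.464 = 11.81 ms.
Total: 391.8 + 11.81 ms.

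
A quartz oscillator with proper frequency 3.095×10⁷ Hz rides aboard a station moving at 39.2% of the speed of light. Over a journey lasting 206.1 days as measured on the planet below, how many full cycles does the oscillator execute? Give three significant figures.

β = 0.392; γ = 1/√(1 − 0.392²) = 1/√0.8463 = 1.087
The oscillator's own cycle count is N = f × τ where τ is the proper time aboard the station. τ = Δt/γ = 206.1/1.087 = 189.6 days = 1.638×10⁷ s.
N = 3.095×10⁷ × 1.638×10⁷ = 5.070×10¹⁴.

N = 5.07×10¹⁴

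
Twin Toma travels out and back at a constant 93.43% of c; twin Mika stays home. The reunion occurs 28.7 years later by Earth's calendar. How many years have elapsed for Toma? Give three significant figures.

β = 0.9343; γ = 1/√(1 − 0.9343²) = 1/√0.1271 = 2.805
Toma's clock measures proper time along the trip: τ = Δt/γ = 28.7/2.805 years.

τ = 10.2 years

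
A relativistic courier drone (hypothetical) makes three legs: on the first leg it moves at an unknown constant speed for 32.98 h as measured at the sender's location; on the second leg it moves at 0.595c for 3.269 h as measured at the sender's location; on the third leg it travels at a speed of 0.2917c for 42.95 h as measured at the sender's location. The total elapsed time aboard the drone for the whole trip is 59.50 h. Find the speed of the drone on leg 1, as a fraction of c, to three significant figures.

Leg 1: speed unknown; τ_1 = 32.98/γ_1.
Leg 2: γ = 1/√(1 − 0.595²) = 1/√0.6460 = 1.244; τ_2 = 3.269/1.244 = 2.627 h.
Leg 3: γ = 1/√(1 − 0.2917²) = 1/√0.9149 = 1.045; τ_3 = 42.95/1.045 = 41.08 h.
Total proper time: τ_1 + 2.627 + 41.08 = 59.50, so τ_1 = 59.50 − 43.71 = 15.79 h.
γ_1 = 32.98/15.79 = 2.089; β = √(1 − 1/γ²) = √0.7708.

β = 0.878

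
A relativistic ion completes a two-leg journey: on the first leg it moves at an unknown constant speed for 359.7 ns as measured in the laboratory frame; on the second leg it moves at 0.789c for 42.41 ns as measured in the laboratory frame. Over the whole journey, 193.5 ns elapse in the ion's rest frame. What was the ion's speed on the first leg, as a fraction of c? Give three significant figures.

β = 0.885

Leg 1: speed unknown; τ_1 = 359.7/γ_1.
Leg 2: γ = 1/√(1 − 0.789²) = 1/√0.3775 = 1.628; τ_2 = 42.41/1.628 = 26.06 ns.
Total proper time: τ_1 + 26.06 = 193.5, so τ_1 = 193.5 − 26.06 = 167.4 ns.
γ_1 = 359.7/167.4 = 2.148; β = √(1 − 1/γ²) = √0.7833.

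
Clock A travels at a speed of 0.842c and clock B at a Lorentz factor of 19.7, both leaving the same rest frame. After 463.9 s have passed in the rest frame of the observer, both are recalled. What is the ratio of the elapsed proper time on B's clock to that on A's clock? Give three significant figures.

A: γ = 1/√(1 − 0.842²) = 1/√0.2910 = 1.854. B: γ = 19.7.
τ_A/τ_B = γ_B/γ_A = 19.70/1.854 = 10.63, so τ_B/τ_A = 0.09409.

τ_B/τ_A = 0.0941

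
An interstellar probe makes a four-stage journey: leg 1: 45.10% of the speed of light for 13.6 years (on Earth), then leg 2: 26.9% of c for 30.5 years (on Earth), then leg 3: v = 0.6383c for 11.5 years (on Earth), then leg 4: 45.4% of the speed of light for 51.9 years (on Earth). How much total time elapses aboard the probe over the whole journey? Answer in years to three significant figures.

τ = 96.6 years

Leg 1: β = 0.4510; γ = 1/√(1 − 0.4510²) = 1/√0.7966 = 1.120; τ_1 = 13.6/1.120 = 12.14 years.
Leg 2: β = 0.269; γ = 1/√(1 − 0.269²) = 1/√0.9276 = 1.038; τ_2 = 30.5/1.038 = 29.38 years.
Leg 3: γ = 1/√(1 − 0.6383²) = 1/√0.5926 = 1.299; τ_3 = 11.5/1.299 = 8.853 years.
Leg 4: β = 0.454; γ = 1/√(1 − 0.454²) = 1/√0.7939 = 1.122; τ_4 = 51.9/1.122 = 46.24 years.
Total: 12.14 + 29.38 + 8.853 + 46.24 years.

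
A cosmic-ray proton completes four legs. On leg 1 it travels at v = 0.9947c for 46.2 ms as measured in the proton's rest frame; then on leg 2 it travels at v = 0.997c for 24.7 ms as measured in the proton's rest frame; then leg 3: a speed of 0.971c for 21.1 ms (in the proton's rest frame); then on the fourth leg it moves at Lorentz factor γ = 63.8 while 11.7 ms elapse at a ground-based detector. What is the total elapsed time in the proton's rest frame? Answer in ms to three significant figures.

τ = 92.2 ms

Leg 1: 46.2 ms is already measured in the proton's rest frame.
Leg 2: 24.7 ms is already measured in the proton's rest frame.
Leg 3: 21.1 ms is already measured in the proton's rest frame.
Leg 4: γ = 63.8; τ_4 = 11.7/63.80 = 0.1834 ms.
Total: 46.20 + 24.70 + 21.10 + 0.1834 ms.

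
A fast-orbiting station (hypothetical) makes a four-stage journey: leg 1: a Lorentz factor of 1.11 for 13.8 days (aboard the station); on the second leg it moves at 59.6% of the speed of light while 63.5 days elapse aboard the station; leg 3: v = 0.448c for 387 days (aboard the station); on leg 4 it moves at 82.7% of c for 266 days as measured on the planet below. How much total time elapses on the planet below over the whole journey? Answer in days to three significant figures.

Δt = 793 days

Leg 1: γ = 1.11; Δt_1 = 1.110 × 13.8 = 15.32 days.
Leg 2: β = 0.596; γ = 1/√(1 − 0.596²) = 1/√0.6448 = 1.245; Δt_2 = 1.245 × 63.5 = 79.08 days.
Leg 3: γ = 1/√(1 − 0.448²) = 1/√0.7993 = 1.119; Δt_3 = 1.119 × 387 = 432.9 days.
Leg 4: 266 days is already measured on the planet below.
Total: 15.32 + 79.08 + 432.9 + 266.0 days.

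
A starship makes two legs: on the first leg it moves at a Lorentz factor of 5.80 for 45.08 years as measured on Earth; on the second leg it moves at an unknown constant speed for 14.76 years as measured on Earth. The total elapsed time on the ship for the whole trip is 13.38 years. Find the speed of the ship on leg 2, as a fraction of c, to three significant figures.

β = 0.925

Leg 1: γ = 5.80; τ_1 = 45.08/5.800 = 7.772 years.
Leg 2: speed unknown; τ_2 = 14.76/γ_2.
Total proper time: 7.772 + τ_2 = 13.38, so τ_2 = 13.38 − 7.772 = 5.608 years.
γ_2 = 14.76/5.608 = 2.632; β = √(1 − 1/γ²) = √0.8557.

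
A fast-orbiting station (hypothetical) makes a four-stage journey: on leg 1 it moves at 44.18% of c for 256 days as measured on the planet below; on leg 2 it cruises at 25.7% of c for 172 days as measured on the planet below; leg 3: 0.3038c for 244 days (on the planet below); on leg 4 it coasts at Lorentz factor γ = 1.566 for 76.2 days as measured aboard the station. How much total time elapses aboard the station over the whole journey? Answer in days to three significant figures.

τ = 705 days

Leg 1: β = 0.4418; γ = 1/√(1 − 0.4418²) = 1/√0.8048 = 1.115; τ_1 = 256/1.115 = 229.7 days.
Leg 2: β = 0.257; γ = 1/√(1 − 0.257²) = 1/√0.9340 = 1.035; τ_2 = 172/1.035 = 166.2 days.
Leg 3: γ = 1/√(1 − 0.3038²) = 1/√0.9077 = 1.050; τ_3 = 244/1.050 = 232.5 days.
Leg 4: 76.2 days is already measured aboard the station.
Total: 229.7 + 166.2 + 232.5 + 76.20 days.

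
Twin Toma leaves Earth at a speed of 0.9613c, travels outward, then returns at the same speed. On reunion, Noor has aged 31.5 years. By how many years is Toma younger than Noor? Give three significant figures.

Δt − τ = 22.8 years

γ = 1/√(1 − 0.9613²) = 1/√0.07590 = 3.630
Toma's elapsed proper time: τ = 31.5/3.630 = 8.678 years.
Age gap = Δt − τ = 31.5 − 8.678 years.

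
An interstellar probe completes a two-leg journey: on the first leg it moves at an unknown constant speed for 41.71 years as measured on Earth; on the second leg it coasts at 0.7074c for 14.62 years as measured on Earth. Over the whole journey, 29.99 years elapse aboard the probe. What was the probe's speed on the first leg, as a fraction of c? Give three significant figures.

Leg 1: speed unknown; τ_1 = 41.71/γ_1.
Leg 2: γ = 1/√(1 − 0.7074²) = 1/√0.4996 = 1.415; τ_2 = 14.62/1.415 = 10.33 years.
Total proper time: τ_1 + 10.33 = 29.99, so τ_1 = 29.99 − 10.33 = 19.66 years.
γ_1 = 41.71/19.66 = 2.122; β = √(1 − 1/γ²) = √0.7779.

β = 0.882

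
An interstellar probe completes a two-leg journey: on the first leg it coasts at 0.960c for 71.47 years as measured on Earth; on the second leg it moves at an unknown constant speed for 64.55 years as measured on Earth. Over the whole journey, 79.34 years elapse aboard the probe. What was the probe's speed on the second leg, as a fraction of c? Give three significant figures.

β = 0.394

Leg 1: γ = 1/√(1 − 0.960²) = 25/7 ≈ 3.571; τ_1 = 71.47/3.571 = 20.01 years.
Leg 2: speed unknown; τ_2 = 64.55/γ_2.
Total proper time: 20.01 + τ_2 = 79.34, so τ_2 = 79.34 − 20.01 = 59.33 years.
γ_2 = 64.55/59.33 = 1.088; β = √(1 − 1/γ²) = √0.1552.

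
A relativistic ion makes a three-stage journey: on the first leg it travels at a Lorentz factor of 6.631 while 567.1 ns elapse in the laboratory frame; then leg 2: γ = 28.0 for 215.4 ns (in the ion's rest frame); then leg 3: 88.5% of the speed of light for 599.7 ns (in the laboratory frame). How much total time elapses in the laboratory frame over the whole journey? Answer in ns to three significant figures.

Leg 1: 567.1 ns is already measured in the laboratory frame.
Leg 2: γ = 28.0; Δt_2 = 28.00 × 215.4 = 6031 ns.
Leg 3: 599.7 ns is already measured in the laboratory frame.
Total: 567.1 + 6031 + 599.7 ns.

Δt = 7200 ns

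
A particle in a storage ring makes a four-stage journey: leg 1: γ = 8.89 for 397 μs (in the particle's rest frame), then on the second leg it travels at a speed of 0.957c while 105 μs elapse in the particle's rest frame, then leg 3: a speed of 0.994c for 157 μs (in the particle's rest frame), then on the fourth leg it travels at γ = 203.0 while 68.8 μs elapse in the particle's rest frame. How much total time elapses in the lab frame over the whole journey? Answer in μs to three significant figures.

Δt = 1.93×10⁴ μs

Leg 1: γ = 8.89; Δt_1 = 8.890 × 397 = 3529 μs.
Leg 2: γ = 1/√(1 − 0.957²) = 1/√0.08415 = 3.447; Δt_2 = 3.447 × 105 = 362.0 μs.
Leg 3: γ = 1/√(1 − 0.994²) = 1/√0.01196 = 9.142; Δt_3 = 9.142 × 157 = 1435 μs.
Leg 4: γ = 203.0; Δt_4 = 203.0 × 68.8 = 1.397×10⁴ μs.
Total: 3529 + 362.0 + 1435 + 1.397×10⁴ μs.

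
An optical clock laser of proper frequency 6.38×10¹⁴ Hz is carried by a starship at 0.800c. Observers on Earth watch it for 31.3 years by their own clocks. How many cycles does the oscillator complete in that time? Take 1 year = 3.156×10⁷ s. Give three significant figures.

N = 3.78×10²³

γ = 1/√(1 − 0.800²) = 5/3 ≈ 1.667
During 31.3 years of lab time, the oscillator's proper time advances by τ = Δt/γ = 31.3/1.667 = 18.78 years = 5.927×10⁸ s.
N = f × τ = 6.38×10¹⁴ × 5.927×10⁸ = 3.781×10²³.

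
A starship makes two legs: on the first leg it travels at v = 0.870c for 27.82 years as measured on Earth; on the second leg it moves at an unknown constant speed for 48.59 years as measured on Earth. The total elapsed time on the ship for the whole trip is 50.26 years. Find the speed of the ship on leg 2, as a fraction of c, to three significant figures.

β = 0.659

Leg 1: γ = 1/√(1 − 0.870²) = 1/√0.2431 = 2.028; τ_1 = 27.82/2.028 = 13.72 years.
Leg 2: speed unknown; τ_2 = 48.59/γ_2.
Total proper time: 13.72 + τ_2 = 50.26, so τ_2 = 50.26 − 13.72 = 36.54 years.
γ_2 = 48.59/36.54 = 1.330; β = √(1 − 1/γ²) = √0.4344.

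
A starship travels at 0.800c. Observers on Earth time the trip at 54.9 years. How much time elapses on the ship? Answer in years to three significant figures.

γ = 1/√(1 − 0.800²) = 5/3 ≈ 1.667
The interval measured on Earth is the dilated one; the clock on the ship measures the proper time τ = Δt/γ = 54.9/1.667 years.

τ = 32.9 years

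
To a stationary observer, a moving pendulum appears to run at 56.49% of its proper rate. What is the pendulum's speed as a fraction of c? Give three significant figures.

Rate ratio = 1/γ, so γ = 1/0.5649 = 1.770.
β = √(1 − 1/γ²) = √(1 − 0.5649²) = √0.6809

β = 0.825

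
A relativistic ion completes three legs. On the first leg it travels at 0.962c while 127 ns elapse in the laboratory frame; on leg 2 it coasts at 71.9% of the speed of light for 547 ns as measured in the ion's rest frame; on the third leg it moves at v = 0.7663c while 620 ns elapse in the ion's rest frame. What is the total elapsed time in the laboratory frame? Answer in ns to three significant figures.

Δt = 1880 ns

Leg 1: 127 ns is already measured in the laboratory frame.
Leg 2: β = 0.719; γ = 1/√(1 − 0.719²) = 1/√0.4830 = 1.439; Δt_2 = 1.439 × 547 = 787.0 ns.
Leg 3: γ = 1/√(1 − 0.7663²) = 1/√0.4128 = 1.556; Δt_3 = 1.556 × 620 = 965.0 ns.
Total: 127.0 + 787.0 + 965.0 ns.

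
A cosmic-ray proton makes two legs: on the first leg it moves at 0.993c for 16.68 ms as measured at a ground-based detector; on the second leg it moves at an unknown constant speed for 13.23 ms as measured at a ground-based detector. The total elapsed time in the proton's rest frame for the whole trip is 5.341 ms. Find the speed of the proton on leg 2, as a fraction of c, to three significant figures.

β = 0.967

Leg 1: γ = 1/√(1 − 0.993²) = 1/√0.01395 = 8.466; τ_1 = 16.68/8.466 = 1.970 ms.
Leg 2: speed unknown; τ_2 = 13.23/γ_2.
Total proper time: 1.970 + τ_2 = 5.341, so τ_2 = 5.341 − 1.970 = 3.371 ms.
γ_2 = 13.23/3.371 = 3.925; β = √(1 − 1/γ²) = √0.9351.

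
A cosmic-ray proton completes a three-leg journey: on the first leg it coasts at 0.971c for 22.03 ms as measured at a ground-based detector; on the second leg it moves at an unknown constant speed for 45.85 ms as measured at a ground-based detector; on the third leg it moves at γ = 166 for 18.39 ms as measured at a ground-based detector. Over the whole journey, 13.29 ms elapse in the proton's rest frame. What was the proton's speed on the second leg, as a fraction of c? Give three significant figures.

β = 0.985

Leg 1: γ = 1/√(1 − 0.971²) = 1/√0.05716 = 4.183; τ_1 = 22.03/4.183 = 5.267 ms.
Leg 2: speed unknown; τ_2 = 45.85/γ_2.
Leg 3: γ = 166; τ_3 = 18.39/166.0 = 0.1108 ms.
Total proper time: 5.267 + τ_2 + 0.1108 = 13.29, so τ_2 = 13.29 − 5.378 = 7.912 ms.
γ_2 = 45.85/7.912 = 5.795; β = √(1 − 1/γ²) = √0.9702.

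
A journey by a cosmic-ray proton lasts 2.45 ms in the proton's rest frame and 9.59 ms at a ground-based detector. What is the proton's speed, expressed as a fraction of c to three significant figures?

The proper time is measured in the proton's rest frame (both events occur at the proton's location); Δt is measured at a ground-based detector. γ = Δt/τ = 9.59/2.45 = 3.914.
β = √(1 − 1/γ²) = √(1 − 0.06527) = √0.9347

β = 0.967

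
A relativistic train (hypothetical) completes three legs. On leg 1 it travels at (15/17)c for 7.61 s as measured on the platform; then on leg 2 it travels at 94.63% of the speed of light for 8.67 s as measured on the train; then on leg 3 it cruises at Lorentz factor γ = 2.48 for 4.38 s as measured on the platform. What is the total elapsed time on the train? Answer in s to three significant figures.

τ = 14.0 s

Leg 1: γ = 1/√(1 − (15/17)²) = 17/8 = 2.125; τ_1 = 7.61/2.125 = 3.581 s.
Leg 2: 8.67 s is already measured on the train.
Leg 3: γ = 2.48; τ_3 = 4.38/2.480 = 1.766 s.
Total: 3.581 + 8.670 + 1.766 s.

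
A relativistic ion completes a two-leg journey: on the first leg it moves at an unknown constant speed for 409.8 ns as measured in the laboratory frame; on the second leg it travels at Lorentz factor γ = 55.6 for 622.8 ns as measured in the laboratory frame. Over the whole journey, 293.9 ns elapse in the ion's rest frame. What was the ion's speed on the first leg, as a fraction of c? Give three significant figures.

β = 0.724

Leg 1: speed unknown; τ_1 = 409.8/γ_1.
Leg 2: γ = 55.6; τ_2 = 622.8/55.60 = 11.20 ns.
Total proper time: τ_1 + 11.20 = 293.9, so τ_1 = 293.9 − 11.20 = 282.7 ns.
γ_1 = 409.8/282.7 = 1.450; β = √(1 − 1/γ²) = √0.5241.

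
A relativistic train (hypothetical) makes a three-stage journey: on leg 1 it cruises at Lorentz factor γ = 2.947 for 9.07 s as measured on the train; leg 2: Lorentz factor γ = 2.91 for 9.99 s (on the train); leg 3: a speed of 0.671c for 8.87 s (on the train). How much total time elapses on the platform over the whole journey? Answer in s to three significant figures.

Δt = 67.8 s

Leg 1: γ = 2.947; Δt_1 = 2.947 × 9.07 = 26.73 s.
Leg 2: γ = 2.91; Δt_2 = 2.910 × 9.99 = 29.07 s.
Leg 3: γ = 1/√(1 − 0.671²) = 1/√0.5498 = 1.349; Δt_3 = 1.349 × 8.87 = 11.96 s.
Total: 26.73 + 29.07 + 11.96 s.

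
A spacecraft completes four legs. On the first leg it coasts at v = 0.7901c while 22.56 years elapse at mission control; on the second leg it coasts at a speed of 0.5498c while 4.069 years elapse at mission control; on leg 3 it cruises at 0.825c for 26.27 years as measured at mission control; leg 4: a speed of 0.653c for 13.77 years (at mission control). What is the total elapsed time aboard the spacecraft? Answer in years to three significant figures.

τ = 42.5 years

Leg 1: γ = 1/√(1 − 0.7901²) = 1/√0.3757 = 1.631; τ_1 = 22.56/1.631 = 13.83 years.
Leg 2: γ = 1/√(1 − 0.5498²) = 1/√0.6977 = 1.197; τ_2 = 4.069/1.197 = 3.399 years.
Leg 3: γ = 1/√(1 − 0.825²) = 1/√0.3194 = 1.769; τ_3 = 26.27/1.769 = 14.85 years.
Leg 4: γ = 1/√(1 − 0.653²) = 1/√0.5736 = 1.320; τ_4 = 13.77/1.320 = 10.43 years.
Total: 13.83 + 3.399 + 14.85 + 10.43 years.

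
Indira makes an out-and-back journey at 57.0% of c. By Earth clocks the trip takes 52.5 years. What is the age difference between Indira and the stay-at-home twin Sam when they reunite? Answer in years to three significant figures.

Δt − τ = 9.36 years

β = 0.570; γ = 1/√(1 − 0.570²) = 1/√0.6751 = 1.217
Indira's elapsed proper time: τ = 52.5/1.217 = 43.14 years.
Age gap = Δt − τ = 52.5 − 43.14 years.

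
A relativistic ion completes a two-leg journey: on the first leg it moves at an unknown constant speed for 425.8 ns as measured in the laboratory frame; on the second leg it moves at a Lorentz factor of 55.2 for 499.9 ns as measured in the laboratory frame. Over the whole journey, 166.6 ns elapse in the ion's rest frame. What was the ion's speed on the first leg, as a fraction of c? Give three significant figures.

β = 0.929

Leg 1: speed unknown; τ_1 = 425.8/γ_1.
Leg 2: γ = 55.2; τ_2 = 499.9/55.20 = 9.056 ns.
Total proper time: τ_1 + 9.056 = 166.6, so τ_1 = 166.6 − 9.056 = 157.5 ns.
γ_1 = 425.8/157.5 = 2.703; β = √(1 − 1/γ²) = √0.8631.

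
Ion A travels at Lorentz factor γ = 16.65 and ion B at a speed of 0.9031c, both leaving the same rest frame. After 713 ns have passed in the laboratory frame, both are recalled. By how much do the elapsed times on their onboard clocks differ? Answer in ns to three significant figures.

A: γ = 16.65; τ_A = 713/16.65 = 42.82 ns.
B: γ = 1/√(1 − 0.9031²) = 1/√0.1844 = 2.329; τ_B = 713/2.329 = 306.2 ns.

|τ_A − τ_B| = 263 ns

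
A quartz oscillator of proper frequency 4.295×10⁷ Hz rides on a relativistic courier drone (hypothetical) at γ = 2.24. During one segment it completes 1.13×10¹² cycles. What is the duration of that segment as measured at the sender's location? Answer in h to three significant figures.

Δt = 16.4 h

γ = 2.24
Proper time for N cycles: τ = N/f = 1.13×10¹²/(4.295×10⁷) = 2.631×10⁴ s = 7.308 h.
Lab-frame duration Δt = γτ = 2.240 × 7.308 = 16.37 h.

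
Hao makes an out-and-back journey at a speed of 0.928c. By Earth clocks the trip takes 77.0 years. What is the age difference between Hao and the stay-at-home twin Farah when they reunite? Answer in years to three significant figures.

γ = 1/√(1 − 0.928²) = 1/√0.1388 = 2.684
Hao's elapsed proper time: τ = 77.0/2.684 = 28.69 years.
Age gap = Δt − τ = 77.0 − 28.69 years.

Δt − τ = 48.3 years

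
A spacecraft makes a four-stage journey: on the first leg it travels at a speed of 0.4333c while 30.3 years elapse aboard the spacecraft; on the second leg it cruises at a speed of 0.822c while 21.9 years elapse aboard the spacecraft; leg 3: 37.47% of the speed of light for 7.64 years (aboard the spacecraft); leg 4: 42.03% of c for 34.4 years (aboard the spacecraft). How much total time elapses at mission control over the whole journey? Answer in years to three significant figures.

Leg 1: γ = 1/√(1 − 0.4333²) = 1/√0.8123 = 1.110; Δt_1 = 1.110 × 30.3 = 33.62 years.
Leg 2: γ = 1/√(1 − 0.822²) = 1/√0.3243 = 1.756; Δt_2 = 1.756 × 21.9 = 38.46 years.
Leg 3: β = 0.3747; γ = 1/√(1 − 0.3747²) = 1/√0.8596 = 1.079; Δt_3 = 1.079 × 7.64 = 8.240 years.
Leg 4: β = 0.4203; γ = 1/√(1 − 0.4203²) = 1/√0.8233 = 1.102; Δt_4 = 1.102 × 34.4 = 37.91 years.
Total: 33.62 + 38.46 + 8.240 + 37.91 years.

Δt = 118 years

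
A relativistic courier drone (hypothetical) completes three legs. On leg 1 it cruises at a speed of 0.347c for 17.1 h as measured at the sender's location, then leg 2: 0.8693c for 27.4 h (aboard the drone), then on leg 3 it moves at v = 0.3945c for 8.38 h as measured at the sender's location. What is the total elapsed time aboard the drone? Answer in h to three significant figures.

τ = 51.1 h

Leg 1: γ = 1/√(1 − 0.347²) = 1/√0.8796 = 1.066; τ_1 = 17.1/1.066 = 16.04 h.
Leg 2: 27.4 h is already measured aboard the drone.
Leg 3: γ = 1/√(1 − 0.3945²) = 1/√0.8444 = 1.088; τ_3 = 8.38/1.088 = 7.700 h.
Total: 16.04 + 27.40 + 7.700 h.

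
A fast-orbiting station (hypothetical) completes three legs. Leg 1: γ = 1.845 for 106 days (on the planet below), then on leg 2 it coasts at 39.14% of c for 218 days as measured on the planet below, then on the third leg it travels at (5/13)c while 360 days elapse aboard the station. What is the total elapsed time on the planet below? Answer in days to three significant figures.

Leg 1: 106 days is already measured on the planet below.
Leg 2: 218 days is already measured on the planet below.
Leg 3: γ = 1/√(1 − (5/13)²) = 13/12 ≈ 1.083; Δt_3 = 1.083 × 360 = 390.0 days.
Total: 106.0 + 218.0 + 390.0 days.

Δt = 714 days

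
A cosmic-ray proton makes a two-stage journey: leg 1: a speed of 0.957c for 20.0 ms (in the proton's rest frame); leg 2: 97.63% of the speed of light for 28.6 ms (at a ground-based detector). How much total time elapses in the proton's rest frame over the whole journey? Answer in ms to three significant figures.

Leg 1: 20.0 ms is already measured in the proton's rest frame.
Leg 2: β = 0.9763; γ = 1/√(1 − 0.9763²) = 1/√0.04684 = 4.621; τ_2 = 28.6/4.621 = 6.190 ms.
Total: 20.00 + 6.190 ms.

τ = 26.2 ms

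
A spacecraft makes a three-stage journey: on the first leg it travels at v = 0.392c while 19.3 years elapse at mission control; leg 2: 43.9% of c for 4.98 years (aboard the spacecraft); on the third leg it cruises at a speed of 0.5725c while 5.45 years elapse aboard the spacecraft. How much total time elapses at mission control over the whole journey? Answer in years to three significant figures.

Leg 1: 19.3 years is already measured at mission control.
Leg 2: β = 0.439; γ = 1/√(1 − 0.439²) = 1/√0.8073 = 1.113; Δt_2 = 1.113 × 4.98 = 5.543 years.
Leg 3: γ = 1/√(1 − 0.5725²) = 1/√0.6722 = 1.220; Δt_3 = 1.220 × 5.45 = 6.647 years.
Total: 19.30 + 5.543 + 6.647 years.

Δt = 31.5 years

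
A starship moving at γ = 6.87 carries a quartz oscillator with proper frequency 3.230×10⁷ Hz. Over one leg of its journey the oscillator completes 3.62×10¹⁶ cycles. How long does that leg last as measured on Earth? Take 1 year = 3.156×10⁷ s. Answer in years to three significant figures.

γ = 6.87
Proper time for N cycles: τ = N/f = 3.62×10¹⁶/(3.230×10⁷) = 1.121×10⁹ s = 35.51 years.
Lab-frame duration Δt = γτ = 6.870 × 35.51 = 244.0 years.

Δt = 244 years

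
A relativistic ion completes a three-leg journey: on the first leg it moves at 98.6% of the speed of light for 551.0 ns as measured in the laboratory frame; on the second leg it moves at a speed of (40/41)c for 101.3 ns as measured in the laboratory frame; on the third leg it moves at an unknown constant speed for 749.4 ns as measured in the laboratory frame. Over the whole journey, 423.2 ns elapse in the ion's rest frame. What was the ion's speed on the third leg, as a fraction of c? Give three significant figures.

Leg 1: β = 0.986; γ = 1/√(1 − 0.986²) = 1/√0.02780 = 5.997; τ_1 = 551.0/5.997 = 91.88 ns.
Leg 2: γ = 1/√(1 − (40/41)²) = 41/9 ≈ 4.556; τ_2 = 101.3/4.556 = 22.24 ns.
Leg 3: speed unknown; τ_3 = 749.4/γ_3.
Total proper time: 91.88 + 22.24 + τ_3 = 423.2, so τ_3 = 423.2 − 114.1 = 309.1 ns.
γ_3 = 749.4/309.1 = 2.425; β = √(1 − 1/γ²) = √0.8299.

β = 0.911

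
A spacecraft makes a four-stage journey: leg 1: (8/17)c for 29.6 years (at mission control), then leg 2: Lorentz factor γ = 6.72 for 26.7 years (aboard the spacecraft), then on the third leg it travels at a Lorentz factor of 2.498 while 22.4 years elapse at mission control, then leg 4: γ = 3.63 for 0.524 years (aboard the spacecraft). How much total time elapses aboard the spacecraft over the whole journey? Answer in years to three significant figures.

τ = 62.3 years

Leg 1: γ = 1/√(1 − (8/17)²) = 17/15 ≈ 1.133; τ_1 = 29.6/1.133 = 26.12 years.
Leg 2: 26.7 years is already measured aboard the spacecraft.
Leg 3: γ = 2.498; τ_3 = 22.4/2.498 = 8.967 years.
Leg 4: 0.524 years is already measured aboard the spacecraft.
Total: 26.12 + 26.70 + 8.967 + 0.5240 years.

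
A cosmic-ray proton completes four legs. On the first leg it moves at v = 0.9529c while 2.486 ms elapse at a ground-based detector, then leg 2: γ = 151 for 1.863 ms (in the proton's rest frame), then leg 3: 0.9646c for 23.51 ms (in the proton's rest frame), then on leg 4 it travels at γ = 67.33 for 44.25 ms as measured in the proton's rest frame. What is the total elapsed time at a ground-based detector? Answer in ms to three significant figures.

Δt = 3350 ms

Leg 1: 2.486 ms is already measured at a ground-based detector.
Leg 2: γ = 151; Δt_2 = 151.0 × 1.863 = 281.3 ms.
Leg 3: γ = 1/√(1 − 0.9646²) = 1/√0.06955 = 3.792; Δt_3 = 3.792 × 23.51 = 89.15 ms.
Leg 4: γ = 67.33; Δt_4 = 67.33 × 44.25 = 2979 ms.
Total: 2.486 + 281.3 + 89.15 + 2979 ms.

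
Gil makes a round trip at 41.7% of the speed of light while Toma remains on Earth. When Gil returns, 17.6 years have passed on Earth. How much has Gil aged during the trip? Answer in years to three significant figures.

β = 0.417; γ = 1/√(1 − 0.417²) = 1/√0.8261 = 1.100
Gil's clock measures proper time along the trip: τ = Δt/γ = 17.6/1.100 years.

τ = 16.0 years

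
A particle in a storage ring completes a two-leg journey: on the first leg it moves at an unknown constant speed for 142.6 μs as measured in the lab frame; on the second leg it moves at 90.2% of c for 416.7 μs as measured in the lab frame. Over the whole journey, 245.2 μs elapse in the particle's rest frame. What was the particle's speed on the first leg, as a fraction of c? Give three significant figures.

Leg 1: speed unknown; τ_1 = 142.6/γ_1.
Leg 2: β = 0.902; γ = 1/√(1 − 0.902²) = 1/√0.1864 = 2.316; τ_2 = 416.7/2.316 = 179.9 μs.
Total proper time: τ_1 + 179.9 = 245.2, so τ_1 = 245.2 − 179.9 = 65.30 μs.
γ_1 = 142.6/65.30 = 2.184; β = √(1 − 1/γ²) = √0.7903.

β = 0.889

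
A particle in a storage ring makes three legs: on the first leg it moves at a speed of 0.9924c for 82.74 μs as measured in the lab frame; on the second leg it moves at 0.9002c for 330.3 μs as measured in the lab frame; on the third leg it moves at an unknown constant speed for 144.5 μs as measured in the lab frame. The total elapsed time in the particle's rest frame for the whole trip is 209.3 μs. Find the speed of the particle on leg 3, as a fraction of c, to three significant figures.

β = 0.924

Leg 1: γ = 1/√(1 − 0.9924²) = 1/√0.01514 = 8.127; τ_1 = 82.74/8.127 = 10.18 μs.
Leg 2: γ = 1/√(1 − 0.9002²) = 1/√0.1896 = 2.296; τ_2 = 330.3/2.296 = 143.8 μs.
Leg 3: speed unknown; τ_3 = 144.5/γ_3.
Total proper time: 10.18 + 143.8 + τ_3 = 209.3, so τ_3 = 209.3 − 154.0 = 55.28 μs.
γ_3 = 144.5/55.28 = 2.614; β = √(1 − 1/γ²) = √0.8536.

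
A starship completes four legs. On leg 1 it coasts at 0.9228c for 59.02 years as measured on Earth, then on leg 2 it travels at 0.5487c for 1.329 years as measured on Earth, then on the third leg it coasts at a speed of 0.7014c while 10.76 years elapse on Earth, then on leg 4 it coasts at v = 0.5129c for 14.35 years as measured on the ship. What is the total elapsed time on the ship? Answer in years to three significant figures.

τ = 45.9 years

Leg 1: γ = 1/√(1 − 0.9228²) = 1/√0.1484 = 2.596; τ_1 = 59.02/2.596 = 22.74 years.
Leg 2: γ = 1/√(1 − 0.5487²) = 1/√0.6989 = 1.196; τ_2 = 1.329/1.196 = 1.111 years.
Leg 3: γ = 1/√(1 − 0.7014²) = 1/√0.5080 = 1.403; τ_3 = 10.76/1.403 = 7.669 years.
Leg 4: 14.35 years is already measured on the ship.
Total: 22.74 + 1.111 + 7.669 + 14.35 years.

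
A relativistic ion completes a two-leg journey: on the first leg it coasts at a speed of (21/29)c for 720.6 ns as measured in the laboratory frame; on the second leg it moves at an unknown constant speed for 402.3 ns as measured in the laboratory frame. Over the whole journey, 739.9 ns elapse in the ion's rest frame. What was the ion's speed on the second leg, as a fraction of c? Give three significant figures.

Leg 1: γ = 1/√(1 − (21/29)²) = 29/20 = 1.450; τ_1 = 720.6/1.450 = 497.0 ns.
Leg 2: speed unknown; τ_2 = 402.3/γ_2.
Total proper time: 497.0 + τ_2 = 739.9, so τ_2 = 739.9 − 497.0 = 242.9 ns.
γ_2 = 402.3/242.9 = 1.656; β = √(1 − 1/γ²) = √0.6353.

β = 0.797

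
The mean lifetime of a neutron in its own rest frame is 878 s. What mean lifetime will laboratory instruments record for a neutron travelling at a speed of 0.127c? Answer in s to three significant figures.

Δt = 885 s

γ = 1/√(1 − 0.127²) = 1/√0.9839 = 1.008
The rest-frame lifetime is the proper time; the lab measures the dilated interval Δt = γτ₀ = 1.008 × 878 s.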